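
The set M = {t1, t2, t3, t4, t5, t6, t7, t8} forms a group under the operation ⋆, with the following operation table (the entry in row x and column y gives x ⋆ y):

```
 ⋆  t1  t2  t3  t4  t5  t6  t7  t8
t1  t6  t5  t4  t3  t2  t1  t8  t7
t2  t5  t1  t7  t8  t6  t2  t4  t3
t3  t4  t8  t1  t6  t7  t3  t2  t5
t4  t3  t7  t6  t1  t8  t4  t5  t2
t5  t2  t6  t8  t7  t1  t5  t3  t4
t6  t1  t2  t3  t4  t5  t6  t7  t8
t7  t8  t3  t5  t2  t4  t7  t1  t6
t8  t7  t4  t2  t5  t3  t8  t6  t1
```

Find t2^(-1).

First locate the identity: row t6 matches the header, so t6 is the identity.
Scan row t2 for t6: t2 ⋆ t5 = t6. Hence t2^(-1) = t5.

t5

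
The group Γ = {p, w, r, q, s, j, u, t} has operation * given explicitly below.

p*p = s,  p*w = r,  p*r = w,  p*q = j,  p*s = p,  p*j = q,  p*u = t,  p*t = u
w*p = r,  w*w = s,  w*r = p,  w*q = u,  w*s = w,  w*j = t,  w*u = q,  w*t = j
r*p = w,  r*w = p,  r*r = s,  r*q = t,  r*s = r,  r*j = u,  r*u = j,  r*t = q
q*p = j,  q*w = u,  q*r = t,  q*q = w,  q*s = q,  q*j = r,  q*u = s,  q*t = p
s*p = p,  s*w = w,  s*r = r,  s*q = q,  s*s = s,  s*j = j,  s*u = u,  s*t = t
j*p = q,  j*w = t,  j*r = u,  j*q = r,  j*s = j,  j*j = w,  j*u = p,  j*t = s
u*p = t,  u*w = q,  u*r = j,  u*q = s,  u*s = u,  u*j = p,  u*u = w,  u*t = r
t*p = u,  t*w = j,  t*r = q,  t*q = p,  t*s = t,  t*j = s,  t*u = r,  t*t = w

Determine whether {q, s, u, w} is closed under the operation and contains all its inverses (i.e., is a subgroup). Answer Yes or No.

Yes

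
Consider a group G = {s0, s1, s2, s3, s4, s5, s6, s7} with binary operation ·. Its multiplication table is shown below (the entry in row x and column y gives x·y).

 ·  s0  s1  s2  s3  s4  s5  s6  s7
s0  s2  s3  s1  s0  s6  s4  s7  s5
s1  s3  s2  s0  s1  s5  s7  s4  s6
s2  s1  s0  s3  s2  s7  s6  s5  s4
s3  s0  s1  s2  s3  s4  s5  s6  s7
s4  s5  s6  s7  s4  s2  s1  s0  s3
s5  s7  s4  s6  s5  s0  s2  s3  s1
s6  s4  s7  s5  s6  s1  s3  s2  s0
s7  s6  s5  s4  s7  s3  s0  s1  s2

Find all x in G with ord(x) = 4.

Identity is s3. Compute the order of each non-identity element by repeated multiplication:
  s0: s0 → s2 → s1 → s3  (order 4)
  s1: s1 → s2 → s0 → s3  (order 4)
  s2: s2 → s3  (order 2)
  s4: s4 → s2 → s7 → s3  (order 4)
  s5: s5 → s2 → s6 → s3  (order 4)
  s6: s6 → s2 → s5 → s3  (order 4)
  s7: s7 → s2 → s4 → s3  (order 4)
Elements of order 4: {s0, s1, s4, s5, s6, s7}.

{s0, s1, s4, s5, s6, s7}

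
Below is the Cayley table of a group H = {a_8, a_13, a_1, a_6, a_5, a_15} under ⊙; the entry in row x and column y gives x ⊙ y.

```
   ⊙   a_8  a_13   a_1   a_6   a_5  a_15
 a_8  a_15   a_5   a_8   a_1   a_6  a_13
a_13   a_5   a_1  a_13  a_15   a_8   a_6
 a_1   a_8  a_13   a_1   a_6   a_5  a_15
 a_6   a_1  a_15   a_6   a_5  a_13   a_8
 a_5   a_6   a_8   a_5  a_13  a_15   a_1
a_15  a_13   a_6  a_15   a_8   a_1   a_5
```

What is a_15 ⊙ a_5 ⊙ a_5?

a_5

a_15 ⊙ a_5 = a_1
a_1 ⊙ a_5 = a_5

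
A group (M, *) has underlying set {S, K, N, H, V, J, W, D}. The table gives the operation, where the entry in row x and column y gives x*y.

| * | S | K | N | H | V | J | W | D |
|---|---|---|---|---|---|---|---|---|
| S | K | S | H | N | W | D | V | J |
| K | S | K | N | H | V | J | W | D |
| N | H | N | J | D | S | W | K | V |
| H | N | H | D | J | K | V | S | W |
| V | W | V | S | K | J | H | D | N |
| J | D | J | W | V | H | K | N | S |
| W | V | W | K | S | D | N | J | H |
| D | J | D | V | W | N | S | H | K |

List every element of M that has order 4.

Identity is K. Compute the order of each non-identity element by repeated multiplication:
  S: S → K  (order 2)
  N: N → J → W → K  (order 4)
  H: H → J → V → K  (order 4)
  V: V → J → H → K  (order 4)
  J: J → K  (order 2)
  W: W → J → N → K  (order 4)
  D: D → K  (order 2)
Elements of order 4: {H, N, V, W}.

{H, N, V, W}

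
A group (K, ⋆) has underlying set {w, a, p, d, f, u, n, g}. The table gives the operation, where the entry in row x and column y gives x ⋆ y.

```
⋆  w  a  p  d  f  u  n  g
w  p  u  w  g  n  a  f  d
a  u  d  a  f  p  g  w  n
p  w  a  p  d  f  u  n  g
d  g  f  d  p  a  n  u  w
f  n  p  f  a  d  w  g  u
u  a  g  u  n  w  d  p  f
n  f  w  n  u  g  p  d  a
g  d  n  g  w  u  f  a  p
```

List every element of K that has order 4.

Identity is p. Compute the order of each non-identity element by repeated multiplication:
  w: w → p  (order 2)
  a: a → d → f → p  (order 4)
  d: d → p  (order 2)
  f: f → d → a → p  (order 4)
  u: u → d → n → p  (order 4)
  n: n → d → u → p  (order 4)
  g: g → p  (order 2)
Elements of order 4: {a, f, n, u}.

{a, f, n, u}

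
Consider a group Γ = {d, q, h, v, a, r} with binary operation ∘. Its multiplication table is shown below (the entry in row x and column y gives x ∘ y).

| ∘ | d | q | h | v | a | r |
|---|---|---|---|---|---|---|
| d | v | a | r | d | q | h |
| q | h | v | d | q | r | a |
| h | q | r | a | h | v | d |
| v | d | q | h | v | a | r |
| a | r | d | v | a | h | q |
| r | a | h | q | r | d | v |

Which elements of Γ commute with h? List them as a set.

Compare row h with column h entry by entry.
a ∘ h = v = h ∘ a, so a commutes with h.
q ∘ h = d but h ∘ q = r, so q does not.
Collecting the elements that commute with h: C(h) = {a, h, v}.

{a, h, v}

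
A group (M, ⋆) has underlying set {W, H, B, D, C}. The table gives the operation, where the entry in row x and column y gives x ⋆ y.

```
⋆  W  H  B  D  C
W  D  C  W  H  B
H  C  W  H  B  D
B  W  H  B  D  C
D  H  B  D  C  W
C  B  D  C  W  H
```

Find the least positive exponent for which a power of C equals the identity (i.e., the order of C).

5

The identity element is B (its row matches the header).
C^1 = C
C^2 = C ⋆ C = H
C^3 = H ⋆ C = D
C^4 = D ⋆ C = W
C^5 = W ⋆ C = B
The first power of C equal to the identity is C^5, so ord(C) = 5.
(Structurally, M here is isomorphic to the cyclic group Z_5.)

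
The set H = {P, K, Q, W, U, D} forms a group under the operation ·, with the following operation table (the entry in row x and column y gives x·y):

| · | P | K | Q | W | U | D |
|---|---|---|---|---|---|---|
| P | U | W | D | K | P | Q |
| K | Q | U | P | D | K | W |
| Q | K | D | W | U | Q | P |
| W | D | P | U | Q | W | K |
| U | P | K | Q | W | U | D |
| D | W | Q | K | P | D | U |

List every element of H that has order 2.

Identity is U. Compute the order of each non-identity element by repeated multiplication:
  P: P → U  (order 2)
  K: K → U  (order 2)
  Q: Q → W → U  (order 3)
  W: W → Q → U  (order 3)
  D: D → U  (order 2)
Elements of order 2: {D, K, P}.

{D, K, P}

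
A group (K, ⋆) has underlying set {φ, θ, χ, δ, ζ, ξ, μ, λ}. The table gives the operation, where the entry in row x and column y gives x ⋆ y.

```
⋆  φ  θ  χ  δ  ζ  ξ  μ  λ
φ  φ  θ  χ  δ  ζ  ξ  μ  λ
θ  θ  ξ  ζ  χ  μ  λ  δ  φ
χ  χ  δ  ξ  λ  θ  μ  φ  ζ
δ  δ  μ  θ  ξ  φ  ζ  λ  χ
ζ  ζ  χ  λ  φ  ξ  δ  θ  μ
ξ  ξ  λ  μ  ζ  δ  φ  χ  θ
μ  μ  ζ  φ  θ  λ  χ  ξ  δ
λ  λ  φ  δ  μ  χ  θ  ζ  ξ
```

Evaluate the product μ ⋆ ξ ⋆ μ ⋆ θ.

μ ⋆ ξ = χ
χ ⋆ μ = φ
φ ⋆ θ = θ

θ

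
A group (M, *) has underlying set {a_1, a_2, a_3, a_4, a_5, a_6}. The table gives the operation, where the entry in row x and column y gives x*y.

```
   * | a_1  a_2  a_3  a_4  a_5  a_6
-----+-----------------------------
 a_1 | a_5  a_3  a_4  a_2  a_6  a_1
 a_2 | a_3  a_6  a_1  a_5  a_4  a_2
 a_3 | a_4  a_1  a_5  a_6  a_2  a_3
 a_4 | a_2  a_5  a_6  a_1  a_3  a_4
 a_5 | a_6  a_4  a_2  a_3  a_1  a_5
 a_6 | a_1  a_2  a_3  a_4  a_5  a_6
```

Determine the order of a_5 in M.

The identity element is a_6 (its row matches the header).
a_5^1 = a_5
a_5^2 = a_5*a_5 = a_1
a_5^3 = a_1*a_5 = a_6
The first power of a_5 equal to the identity is a_5^3, so ord(a_5) = 3.

3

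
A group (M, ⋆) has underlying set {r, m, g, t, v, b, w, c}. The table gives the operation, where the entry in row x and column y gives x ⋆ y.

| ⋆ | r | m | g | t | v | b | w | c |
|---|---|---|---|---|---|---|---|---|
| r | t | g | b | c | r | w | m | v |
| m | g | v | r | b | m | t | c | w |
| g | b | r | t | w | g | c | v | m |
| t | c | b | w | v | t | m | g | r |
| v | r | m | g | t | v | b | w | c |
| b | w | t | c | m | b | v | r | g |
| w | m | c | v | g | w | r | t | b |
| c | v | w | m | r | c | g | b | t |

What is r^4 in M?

r^1 = r
r^2 = r ⋆ r = t
r^3 = t ⋆ r = c
r^4 = c ⋆ r = v

v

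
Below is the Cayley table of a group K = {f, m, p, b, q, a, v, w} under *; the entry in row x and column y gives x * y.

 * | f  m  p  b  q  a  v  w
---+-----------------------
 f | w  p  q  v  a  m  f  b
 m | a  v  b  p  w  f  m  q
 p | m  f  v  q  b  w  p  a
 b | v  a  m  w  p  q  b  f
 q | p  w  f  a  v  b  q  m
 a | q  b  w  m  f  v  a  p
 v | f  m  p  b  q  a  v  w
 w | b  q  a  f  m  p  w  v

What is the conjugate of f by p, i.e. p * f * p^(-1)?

b

The identity is v. In row p, the entry v sits in column p, so p^(-1) = p.
p * f = m
m * p = b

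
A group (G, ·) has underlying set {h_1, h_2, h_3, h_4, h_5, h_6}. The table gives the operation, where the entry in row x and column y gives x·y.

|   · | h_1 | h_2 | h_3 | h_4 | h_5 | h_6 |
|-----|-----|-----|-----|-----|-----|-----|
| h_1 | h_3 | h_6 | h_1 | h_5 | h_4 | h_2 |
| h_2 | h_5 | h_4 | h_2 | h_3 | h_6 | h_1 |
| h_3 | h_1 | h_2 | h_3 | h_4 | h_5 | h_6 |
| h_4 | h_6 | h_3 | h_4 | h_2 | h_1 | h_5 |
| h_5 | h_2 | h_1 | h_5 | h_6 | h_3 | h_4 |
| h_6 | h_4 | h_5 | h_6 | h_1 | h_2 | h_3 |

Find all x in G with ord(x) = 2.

{h_1, h_5, h_6}

Identity is h_3. Compute the order of each non-identity element by repeated multiplication:
  h_1: h_1 → h_3  (order 2)
  h_2: h_2 → h_4 → h_3  (order 3)
  h_4: h_4 → h_2 → h_3  (order 3)
  h_5: h_5 → h_3  (order 2)
  h_6: h_6 → h_3  (order 2)
Elements of order 2: {h_1, h_5, h_6}.
(Structurally, G here is isomorphic to the symmetric group S_3.)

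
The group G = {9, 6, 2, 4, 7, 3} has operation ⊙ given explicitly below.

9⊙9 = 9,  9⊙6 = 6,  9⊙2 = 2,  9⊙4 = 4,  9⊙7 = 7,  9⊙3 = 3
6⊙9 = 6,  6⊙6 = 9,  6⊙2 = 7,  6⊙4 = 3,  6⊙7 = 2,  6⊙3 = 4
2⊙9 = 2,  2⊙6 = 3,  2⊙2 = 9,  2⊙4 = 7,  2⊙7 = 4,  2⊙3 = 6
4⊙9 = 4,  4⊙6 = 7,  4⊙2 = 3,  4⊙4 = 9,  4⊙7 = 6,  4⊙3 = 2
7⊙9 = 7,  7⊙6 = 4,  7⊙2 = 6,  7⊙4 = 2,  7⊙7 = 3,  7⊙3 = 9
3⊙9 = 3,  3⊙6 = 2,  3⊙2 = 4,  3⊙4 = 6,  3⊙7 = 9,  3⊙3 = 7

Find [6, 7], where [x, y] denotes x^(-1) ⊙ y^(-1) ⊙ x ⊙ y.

Identity is 9; from the table 6^(-1) = 6 and 7^(-1) = 3.
6 ⊙ 3 = 4
4 ⊙ 6 = 7
7 ⊙ 7 = 3
(Structurally, G here is isomorphic to the symmetric group S_3.)

3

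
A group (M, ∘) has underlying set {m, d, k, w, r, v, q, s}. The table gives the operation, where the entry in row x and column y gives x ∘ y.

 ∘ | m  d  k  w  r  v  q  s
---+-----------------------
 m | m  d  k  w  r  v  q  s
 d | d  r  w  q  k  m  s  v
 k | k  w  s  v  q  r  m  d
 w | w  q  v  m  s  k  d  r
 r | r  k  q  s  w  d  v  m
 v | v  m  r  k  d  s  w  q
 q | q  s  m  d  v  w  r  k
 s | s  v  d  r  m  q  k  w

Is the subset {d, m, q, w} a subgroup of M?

No

d ∘ d = r, which is not in {d, m, q, w}.
The subset is not closed under ∘, so it is not a subgroup.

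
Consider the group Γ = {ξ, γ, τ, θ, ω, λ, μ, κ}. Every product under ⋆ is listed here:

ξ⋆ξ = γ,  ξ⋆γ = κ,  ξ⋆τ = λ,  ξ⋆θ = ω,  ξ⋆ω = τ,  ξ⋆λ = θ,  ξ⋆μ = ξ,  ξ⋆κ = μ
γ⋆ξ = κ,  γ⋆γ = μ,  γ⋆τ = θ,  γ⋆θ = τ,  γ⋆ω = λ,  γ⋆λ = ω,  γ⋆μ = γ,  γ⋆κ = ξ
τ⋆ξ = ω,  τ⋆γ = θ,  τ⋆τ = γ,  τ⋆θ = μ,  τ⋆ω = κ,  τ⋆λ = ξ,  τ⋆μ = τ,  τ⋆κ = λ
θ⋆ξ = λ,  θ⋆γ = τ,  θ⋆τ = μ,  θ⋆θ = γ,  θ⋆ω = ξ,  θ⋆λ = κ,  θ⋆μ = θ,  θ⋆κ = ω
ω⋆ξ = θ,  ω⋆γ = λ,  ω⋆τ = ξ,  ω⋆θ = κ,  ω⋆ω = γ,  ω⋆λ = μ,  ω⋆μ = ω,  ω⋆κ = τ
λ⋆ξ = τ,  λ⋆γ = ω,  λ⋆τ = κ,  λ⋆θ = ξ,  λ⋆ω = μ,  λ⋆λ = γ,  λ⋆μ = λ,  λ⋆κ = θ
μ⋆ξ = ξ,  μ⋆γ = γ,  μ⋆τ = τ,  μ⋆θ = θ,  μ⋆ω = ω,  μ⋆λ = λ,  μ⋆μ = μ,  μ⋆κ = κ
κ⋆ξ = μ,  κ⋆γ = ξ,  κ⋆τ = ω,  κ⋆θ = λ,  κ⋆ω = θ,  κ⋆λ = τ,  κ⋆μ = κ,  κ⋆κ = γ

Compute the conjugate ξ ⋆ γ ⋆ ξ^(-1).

The identity is μ. In row ξ, the entry μ sits in column κ, so ξ^(-1) = κ.
ξ ⋆ γ = κ
κ ⋆ κ = γ
(Structurally, Γ here is isomorphic to the quaternion group Q_8.)

γ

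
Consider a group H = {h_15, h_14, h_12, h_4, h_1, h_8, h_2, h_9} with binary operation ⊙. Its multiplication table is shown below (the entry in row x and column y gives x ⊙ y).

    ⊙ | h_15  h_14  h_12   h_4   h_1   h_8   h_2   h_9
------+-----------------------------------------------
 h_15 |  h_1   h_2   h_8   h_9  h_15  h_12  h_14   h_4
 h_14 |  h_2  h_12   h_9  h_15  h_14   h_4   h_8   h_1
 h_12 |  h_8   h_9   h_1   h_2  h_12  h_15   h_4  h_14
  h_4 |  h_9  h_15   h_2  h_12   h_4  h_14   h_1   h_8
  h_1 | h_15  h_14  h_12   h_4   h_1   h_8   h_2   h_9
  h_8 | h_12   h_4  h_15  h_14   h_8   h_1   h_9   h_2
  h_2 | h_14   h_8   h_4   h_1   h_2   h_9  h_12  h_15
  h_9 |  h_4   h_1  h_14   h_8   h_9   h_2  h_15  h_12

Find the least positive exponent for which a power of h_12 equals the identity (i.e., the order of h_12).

2

The identity element is h_1 (its row matches the header).
h_12^1 = h_12
h_12^2 = h_12 ⊙ h_12 = h_1
The first power of h_12 equal to the identity is h_12^2, so ord(h_12) = 2.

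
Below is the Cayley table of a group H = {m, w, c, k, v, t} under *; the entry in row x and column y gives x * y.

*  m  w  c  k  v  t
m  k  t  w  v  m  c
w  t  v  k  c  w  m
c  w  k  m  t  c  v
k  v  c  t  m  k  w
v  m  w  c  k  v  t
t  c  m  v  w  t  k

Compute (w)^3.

w

w^1 = w
w^2 = w * w = v
w^3 = v * w = w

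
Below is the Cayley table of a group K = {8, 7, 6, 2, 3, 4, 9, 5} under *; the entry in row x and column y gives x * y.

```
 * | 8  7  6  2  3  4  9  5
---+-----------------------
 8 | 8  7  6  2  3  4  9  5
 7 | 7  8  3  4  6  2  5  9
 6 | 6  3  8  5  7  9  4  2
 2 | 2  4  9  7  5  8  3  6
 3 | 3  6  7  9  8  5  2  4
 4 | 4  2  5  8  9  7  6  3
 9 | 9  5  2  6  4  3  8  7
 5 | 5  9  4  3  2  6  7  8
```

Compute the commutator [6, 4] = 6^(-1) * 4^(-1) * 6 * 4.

7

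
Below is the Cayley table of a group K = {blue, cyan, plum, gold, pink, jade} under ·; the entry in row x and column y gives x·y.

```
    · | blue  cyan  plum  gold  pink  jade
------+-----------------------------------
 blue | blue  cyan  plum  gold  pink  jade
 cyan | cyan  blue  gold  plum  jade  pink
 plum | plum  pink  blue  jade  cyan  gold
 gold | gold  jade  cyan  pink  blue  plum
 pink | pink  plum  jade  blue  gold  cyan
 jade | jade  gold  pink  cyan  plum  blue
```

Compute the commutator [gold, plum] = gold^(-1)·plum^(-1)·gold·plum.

Identity is blue; from the table gold^(-1) = pink and plum^(-1) = plum.
pink·plum = jade
jade·gold = cyan
cyan·plum = gold
(Structurally, K here is isomorphic to the symmetric group S_3.)

gold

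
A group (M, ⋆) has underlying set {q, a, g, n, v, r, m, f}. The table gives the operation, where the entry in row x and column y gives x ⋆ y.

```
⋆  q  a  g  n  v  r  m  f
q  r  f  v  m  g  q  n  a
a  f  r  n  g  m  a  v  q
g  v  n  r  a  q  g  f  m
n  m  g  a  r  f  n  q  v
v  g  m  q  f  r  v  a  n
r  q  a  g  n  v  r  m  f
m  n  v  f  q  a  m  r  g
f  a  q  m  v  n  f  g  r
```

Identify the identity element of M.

The identity e satisfies e ⋆ x = x for all x, so its row in the table reproduces the column headers.
Row r reads: q, a, g, n, v, r, m, f — exactly the header order. So r is the identity.
(Structurally, M here is isomorphic to the elementary abelian group (Z_2)^3.)

r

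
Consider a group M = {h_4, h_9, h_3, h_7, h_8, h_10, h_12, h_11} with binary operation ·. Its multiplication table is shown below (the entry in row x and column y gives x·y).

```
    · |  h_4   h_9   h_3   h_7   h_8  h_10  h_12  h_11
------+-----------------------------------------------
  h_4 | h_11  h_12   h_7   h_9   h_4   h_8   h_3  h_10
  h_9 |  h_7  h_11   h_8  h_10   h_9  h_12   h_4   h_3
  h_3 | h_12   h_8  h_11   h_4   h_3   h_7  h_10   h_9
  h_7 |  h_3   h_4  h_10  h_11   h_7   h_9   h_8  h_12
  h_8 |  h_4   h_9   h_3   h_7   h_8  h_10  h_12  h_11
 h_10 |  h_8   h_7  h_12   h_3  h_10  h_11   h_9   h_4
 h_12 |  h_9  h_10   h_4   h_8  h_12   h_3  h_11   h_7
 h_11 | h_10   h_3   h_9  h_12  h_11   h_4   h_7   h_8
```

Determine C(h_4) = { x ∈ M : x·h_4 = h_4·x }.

Compare row h_4 with column h_4 entry by entry.
h_10·h_4 = h_8 = h_4·h_10, so h_10 commutes with h_4.
h_3·h_4 = h_12 but h_4·h_3 = h_7, so h_3 does not.
Collecting the elements that commute with h_4: C(h_4) = {h_10, h_11, h_4, h_8}.

{h_10, h_11, h_4, h_8}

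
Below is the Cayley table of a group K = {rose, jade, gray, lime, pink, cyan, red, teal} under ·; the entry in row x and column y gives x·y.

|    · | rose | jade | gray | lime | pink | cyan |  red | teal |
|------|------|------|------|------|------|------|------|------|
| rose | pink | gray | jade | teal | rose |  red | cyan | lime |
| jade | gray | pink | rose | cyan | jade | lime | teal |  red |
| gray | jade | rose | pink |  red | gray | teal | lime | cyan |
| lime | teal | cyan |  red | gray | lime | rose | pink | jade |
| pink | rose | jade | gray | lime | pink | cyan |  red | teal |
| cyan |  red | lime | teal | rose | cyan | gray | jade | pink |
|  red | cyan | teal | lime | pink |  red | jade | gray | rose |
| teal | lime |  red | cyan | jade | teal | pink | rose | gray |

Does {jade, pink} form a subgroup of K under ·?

Yes

{jade, pink} contains the identity pink.
Checking products: every product of two elements of {jade, pink} (read from the table) lies in {jade, pink}, so the set is closed.
In a finite group, a nonempty closed subset is a subgroup. So {jade, pink} ≤ K.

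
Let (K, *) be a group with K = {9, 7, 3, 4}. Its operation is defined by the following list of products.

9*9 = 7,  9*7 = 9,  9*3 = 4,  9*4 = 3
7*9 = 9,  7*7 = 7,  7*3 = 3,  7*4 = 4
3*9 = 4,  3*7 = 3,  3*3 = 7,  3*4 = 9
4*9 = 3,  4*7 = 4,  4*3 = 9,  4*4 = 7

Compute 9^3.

9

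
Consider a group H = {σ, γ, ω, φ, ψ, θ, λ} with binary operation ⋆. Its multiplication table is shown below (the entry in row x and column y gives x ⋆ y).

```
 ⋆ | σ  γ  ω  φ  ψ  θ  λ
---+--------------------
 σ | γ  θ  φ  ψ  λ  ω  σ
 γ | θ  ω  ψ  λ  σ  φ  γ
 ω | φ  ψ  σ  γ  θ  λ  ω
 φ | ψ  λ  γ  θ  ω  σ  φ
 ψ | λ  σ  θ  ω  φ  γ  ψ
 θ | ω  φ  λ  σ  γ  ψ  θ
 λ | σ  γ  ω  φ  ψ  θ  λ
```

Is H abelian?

Check whether the table is symmetric across its main diagonal.
Every entry (row x, col y) equals the entry (row y, col x), so H is abelian.

Yes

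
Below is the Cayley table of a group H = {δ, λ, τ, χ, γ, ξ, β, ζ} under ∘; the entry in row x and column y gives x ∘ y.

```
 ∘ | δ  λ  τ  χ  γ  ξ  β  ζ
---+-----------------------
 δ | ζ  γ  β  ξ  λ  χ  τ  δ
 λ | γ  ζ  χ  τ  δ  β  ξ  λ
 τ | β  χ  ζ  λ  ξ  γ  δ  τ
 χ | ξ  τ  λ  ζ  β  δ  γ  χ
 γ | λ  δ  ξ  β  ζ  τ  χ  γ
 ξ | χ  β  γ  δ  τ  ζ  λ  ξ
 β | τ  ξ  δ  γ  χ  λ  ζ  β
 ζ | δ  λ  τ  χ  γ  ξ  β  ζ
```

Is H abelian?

Check whether the table is symmetric across its main diagonal.
Every entry (row x, col y) equals the entry (row y, col x), so H is abelian.

Yes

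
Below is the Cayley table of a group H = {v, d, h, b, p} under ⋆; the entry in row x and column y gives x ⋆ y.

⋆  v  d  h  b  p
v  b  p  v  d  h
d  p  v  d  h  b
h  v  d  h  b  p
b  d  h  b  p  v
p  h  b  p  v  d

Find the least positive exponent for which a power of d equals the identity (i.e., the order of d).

5

The identity element is h (its row matches the header).
d^1 = d
d^2 = d ⋆ d = v
d^3 = v ⋆ d = p
d^4 = p ⋆ d = b
d^5 = b ⋆ d = h
The first power of d equal to the identity is d^5, so ord(d) = 5.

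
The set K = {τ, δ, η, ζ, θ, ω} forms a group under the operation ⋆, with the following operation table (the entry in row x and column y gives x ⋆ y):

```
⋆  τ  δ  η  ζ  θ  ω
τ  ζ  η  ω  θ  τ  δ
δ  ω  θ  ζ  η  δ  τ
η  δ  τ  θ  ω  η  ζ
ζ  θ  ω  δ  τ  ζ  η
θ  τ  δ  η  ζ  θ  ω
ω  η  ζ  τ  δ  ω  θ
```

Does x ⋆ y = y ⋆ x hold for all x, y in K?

No

τ ⋆ δ = η but δ ⋆ τ = ω.
Since τ and δ do not commute, K is not abelian.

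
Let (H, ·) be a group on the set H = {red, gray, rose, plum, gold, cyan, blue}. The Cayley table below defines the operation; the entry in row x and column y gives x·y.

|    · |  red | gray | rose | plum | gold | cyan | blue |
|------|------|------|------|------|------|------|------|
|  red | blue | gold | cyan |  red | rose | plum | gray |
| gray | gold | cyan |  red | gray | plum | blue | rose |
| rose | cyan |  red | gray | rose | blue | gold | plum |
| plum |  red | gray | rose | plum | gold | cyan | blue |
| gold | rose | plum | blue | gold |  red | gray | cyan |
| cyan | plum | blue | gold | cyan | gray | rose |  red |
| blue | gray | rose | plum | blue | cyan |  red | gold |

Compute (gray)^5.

red

gray^1 = gray
gray^2 = gray·gray = cyan
gray^3 = cyan·gray = blue
gray^4 = blue·gray = rose
gray^5 = rose·gray = red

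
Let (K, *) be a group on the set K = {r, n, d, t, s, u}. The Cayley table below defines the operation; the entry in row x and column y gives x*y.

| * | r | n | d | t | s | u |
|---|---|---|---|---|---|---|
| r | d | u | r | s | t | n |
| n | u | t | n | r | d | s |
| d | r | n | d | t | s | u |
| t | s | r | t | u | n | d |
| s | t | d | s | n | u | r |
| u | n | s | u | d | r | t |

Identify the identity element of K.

The identity e satisfies e*x = x for all x, so its row in the table reproduces the column headers.
Row d reads: r, n, d, t, s, u — exactly the header order. So d is the identity.

d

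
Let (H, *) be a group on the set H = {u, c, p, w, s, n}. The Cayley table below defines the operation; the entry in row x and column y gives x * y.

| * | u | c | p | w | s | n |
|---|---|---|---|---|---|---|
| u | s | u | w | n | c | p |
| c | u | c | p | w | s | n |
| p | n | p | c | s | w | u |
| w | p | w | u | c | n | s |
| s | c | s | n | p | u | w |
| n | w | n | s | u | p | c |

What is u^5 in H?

s

u^1 = u
u^2 = u * u = s
u^3 = s * u = c
u^4 = c * u = u
u^5 = u * u = s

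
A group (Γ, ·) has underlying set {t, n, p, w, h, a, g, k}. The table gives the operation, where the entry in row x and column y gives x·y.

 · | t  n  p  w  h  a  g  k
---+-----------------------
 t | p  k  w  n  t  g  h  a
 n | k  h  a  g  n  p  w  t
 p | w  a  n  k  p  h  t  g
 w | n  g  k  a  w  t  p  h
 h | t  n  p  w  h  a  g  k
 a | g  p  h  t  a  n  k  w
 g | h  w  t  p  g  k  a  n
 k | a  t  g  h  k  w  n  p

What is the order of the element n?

2

The identity element is h (its row matches the header).
n^1 = n
n^2 = n·n = h
The first power of n equal to the identity is n^2, so ord(n) = 2.
(Structurally, Γ here is isomorphic to the cyclic group Z_8.)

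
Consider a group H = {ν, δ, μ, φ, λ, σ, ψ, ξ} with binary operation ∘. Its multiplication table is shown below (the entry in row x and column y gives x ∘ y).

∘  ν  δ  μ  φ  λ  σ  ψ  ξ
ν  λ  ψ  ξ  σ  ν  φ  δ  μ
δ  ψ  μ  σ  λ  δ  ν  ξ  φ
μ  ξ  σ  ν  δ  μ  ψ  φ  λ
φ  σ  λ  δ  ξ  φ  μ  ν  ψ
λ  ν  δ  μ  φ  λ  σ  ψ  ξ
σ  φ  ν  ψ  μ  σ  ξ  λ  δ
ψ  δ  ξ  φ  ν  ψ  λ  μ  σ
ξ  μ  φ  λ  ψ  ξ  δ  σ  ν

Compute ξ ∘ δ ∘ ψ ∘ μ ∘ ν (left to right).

ξ ∘ δ = φ
φ ∘ ψ = ν
ν ∘ μ = ξ
ξ ∘ ν = μ

μ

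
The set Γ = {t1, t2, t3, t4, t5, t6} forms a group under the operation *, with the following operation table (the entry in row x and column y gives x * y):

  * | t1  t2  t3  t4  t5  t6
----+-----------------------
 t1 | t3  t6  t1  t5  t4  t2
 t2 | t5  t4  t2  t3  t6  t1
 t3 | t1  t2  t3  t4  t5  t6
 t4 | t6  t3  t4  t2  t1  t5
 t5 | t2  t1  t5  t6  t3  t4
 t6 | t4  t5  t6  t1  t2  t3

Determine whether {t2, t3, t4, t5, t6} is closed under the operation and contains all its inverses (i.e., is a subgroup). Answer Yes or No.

t4 * t5 = t1, which is not in {t2, t3, t4, t5, t6}.
The subset is not closed under *, so it is not a subgroup.

No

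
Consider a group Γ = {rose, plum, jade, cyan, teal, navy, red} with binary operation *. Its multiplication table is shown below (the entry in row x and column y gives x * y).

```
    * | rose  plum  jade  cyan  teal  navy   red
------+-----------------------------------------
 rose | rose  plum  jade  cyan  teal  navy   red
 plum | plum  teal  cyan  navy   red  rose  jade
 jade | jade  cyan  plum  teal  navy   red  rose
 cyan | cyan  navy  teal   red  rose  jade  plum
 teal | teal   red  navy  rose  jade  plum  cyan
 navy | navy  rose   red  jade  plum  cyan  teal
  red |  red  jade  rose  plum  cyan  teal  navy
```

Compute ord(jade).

The identity element is rose (its row matches the header).
jade^1 = jade
jade^2 = jade * jade = plum
jade^3 = plum * jade = cyan
jade^4 = cyan * jade = teal
jade^5 = teal * jade = navy
jade^6 = navy * jade = red
jade^7 = red * jade = rose
The first power of jade equal to the identity is jade^7, so ord(jade) = 7.

7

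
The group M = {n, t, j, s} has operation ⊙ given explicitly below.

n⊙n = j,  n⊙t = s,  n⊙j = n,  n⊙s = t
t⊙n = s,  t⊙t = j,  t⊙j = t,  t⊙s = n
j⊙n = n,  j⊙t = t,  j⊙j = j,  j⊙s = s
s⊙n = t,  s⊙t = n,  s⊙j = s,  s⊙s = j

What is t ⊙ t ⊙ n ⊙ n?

t ⊙ t = j
j ⊙ n = n
n ⊙ n = j

j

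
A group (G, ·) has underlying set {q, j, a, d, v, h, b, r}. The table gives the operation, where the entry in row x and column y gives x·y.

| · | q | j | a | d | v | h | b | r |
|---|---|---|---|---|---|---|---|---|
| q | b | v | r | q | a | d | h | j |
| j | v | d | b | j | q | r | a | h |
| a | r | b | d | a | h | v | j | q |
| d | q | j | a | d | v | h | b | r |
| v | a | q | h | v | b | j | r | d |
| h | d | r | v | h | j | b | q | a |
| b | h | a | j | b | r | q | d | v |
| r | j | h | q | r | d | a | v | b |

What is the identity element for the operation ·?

The identity e satisfies e·x = x for all x, so its row in the table reproduces the column headers.
Row d reads: q, j, a, d, v, h, b, r — exactly the header order. So d is the identity.

d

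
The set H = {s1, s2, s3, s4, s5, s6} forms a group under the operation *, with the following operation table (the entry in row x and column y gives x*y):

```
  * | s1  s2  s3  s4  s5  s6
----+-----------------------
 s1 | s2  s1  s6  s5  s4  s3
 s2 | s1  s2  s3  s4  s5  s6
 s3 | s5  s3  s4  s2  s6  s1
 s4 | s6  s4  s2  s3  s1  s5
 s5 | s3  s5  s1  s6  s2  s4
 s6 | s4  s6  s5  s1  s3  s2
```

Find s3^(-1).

First locate the identity: row s2 matches the header, so s2 is the identity.
Scan row s3 for s2: s3*s4 = s2. Hence s3^(-1) = s4.

s4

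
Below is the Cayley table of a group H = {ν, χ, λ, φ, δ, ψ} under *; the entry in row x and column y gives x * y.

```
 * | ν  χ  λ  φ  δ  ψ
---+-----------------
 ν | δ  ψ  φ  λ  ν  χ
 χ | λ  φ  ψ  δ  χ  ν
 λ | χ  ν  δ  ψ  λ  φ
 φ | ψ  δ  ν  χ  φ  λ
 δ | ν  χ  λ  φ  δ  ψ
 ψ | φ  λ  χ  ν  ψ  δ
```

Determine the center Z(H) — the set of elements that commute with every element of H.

{δ}

An element z is central iff its row equals its column in the table.
For ν: ν * χ = ψ ≠ λ = χ * ν, so ν ∉ Z.
Checking each element this way leaves Z(H) = {δ}.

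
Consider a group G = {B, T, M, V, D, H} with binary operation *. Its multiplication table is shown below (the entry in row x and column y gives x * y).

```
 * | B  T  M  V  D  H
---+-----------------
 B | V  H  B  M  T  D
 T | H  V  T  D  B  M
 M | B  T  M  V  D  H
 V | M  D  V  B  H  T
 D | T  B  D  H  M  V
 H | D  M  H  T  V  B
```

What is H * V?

T

Read row H, column V: H * V = T.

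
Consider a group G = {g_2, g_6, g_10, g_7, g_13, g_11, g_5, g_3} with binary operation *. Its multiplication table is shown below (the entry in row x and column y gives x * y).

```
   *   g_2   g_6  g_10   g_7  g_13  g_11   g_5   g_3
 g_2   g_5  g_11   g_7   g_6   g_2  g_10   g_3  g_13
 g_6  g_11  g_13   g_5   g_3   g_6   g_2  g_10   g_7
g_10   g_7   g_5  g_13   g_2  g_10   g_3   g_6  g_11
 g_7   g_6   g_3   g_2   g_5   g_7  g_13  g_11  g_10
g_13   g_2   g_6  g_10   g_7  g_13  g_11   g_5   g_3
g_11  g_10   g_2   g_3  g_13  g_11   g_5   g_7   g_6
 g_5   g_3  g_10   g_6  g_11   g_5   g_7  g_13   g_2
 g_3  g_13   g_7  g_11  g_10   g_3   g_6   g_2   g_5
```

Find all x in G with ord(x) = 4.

{g_11, g_2, g_3, g_7}

Identity is g_13. Compute the order of each non-identity element by repeated multiplication:
  g_2: g_2 → g_5 → g_3 → g_13  (order 4)
  g_6: g_6 → g_13  (order 2)
  g_10: g_10 → g_13  (order 2)
  g_7: g_7 → g_5 → g_11 → g_13  (order 4)
  g_11: g_11 → g_5 → g_7 → g_13  (order 4)
  g_5: g_5 → g_13  (order 2)
  g_3: g_3 → g_5 → g_2 → g_13  (order 4)
Elements of order 4: {g_11, g_2, g_3, g_7}.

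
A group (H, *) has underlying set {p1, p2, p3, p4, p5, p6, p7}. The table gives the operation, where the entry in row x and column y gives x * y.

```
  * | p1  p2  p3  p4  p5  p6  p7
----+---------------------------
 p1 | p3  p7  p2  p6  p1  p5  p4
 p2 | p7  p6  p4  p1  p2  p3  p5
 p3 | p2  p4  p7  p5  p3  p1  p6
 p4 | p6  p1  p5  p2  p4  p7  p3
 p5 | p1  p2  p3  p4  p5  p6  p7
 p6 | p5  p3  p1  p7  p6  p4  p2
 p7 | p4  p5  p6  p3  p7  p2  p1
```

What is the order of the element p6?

7

The identity element is p5 (its row matches the header).
p6^1 = p6
p6^2 = p6 * p6 = p4
p6^3 = p4 * p6 = p7
p6^4 = p7 * p6 = p2
p6^5 = p2 * p6 = p3
p6^6 = p3 * p6 = p1
p6^7 = p1 * p6 = p5
The first power of p6 equal to the identity is p6^7, so ord(p6) = 7.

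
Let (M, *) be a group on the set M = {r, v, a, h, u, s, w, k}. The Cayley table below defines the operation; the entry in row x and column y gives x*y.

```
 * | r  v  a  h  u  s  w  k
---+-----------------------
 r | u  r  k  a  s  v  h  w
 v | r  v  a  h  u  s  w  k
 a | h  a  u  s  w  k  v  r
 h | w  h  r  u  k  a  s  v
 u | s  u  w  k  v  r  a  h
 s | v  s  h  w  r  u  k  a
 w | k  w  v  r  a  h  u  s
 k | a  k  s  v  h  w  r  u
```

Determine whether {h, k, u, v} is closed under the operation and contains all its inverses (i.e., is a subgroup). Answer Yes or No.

{h, k, u, v} contains the identity v.
Checking products: every product of two elements of {h, k, u, v} (read from the table) lies in {h, k, u, v}, so the set is closed.
In a finite group, a nonempty closed subset is a subgroup. So {h, k, u, v} ≤ M.
(Structurally, M here is isomorphic to the quaternion group Q_8.)

Yes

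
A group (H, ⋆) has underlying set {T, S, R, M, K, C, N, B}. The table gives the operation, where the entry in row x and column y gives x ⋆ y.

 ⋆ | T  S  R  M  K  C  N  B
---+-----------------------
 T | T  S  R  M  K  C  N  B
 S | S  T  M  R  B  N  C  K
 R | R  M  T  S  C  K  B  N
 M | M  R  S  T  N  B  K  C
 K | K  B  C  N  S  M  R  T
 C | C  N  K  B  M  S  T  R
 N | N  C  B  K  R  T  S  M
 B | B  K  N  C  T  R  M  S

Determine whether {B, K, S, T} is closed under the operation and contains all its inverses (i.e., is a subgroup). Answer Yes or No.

Yes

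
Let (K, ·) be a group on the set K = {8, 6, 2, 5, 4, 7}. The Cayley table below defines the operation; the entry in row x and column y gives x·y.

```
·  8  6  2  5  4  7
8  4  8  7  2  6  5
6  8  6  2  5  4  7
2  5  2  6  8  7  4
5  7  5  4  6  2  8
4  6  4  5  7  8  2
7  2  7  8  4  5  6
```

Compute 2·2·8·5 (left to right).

2

2·2 = 6
6·8 = 8
8·5 = 2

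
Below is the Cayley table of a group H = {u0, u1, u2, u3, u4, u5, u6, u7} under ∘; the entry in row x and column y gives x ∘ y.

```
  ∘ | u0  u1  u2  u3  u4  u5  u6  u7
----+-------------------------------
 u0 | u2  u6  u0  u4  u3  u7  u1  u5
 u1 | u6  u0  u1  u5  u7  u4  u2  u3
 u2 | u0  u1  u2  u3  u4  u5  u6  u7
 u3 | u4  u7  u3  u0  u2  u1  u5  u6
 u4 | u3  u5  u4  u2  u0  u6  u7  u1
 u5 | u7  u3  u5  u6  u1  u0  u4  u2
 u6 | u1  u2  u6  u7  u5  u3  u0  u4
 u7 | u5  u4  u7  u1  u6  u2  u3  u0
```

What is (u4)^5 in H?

u4^1 = u4
u4^2 = u4 ∘ u4 = u0
u4^3 = u0 ∘ u4 = u3
u4^4 = u3 ∘ u4 = u2
u4^5 = u2 ∘ u4 = u4
(Structurally, H here is isomorphic to the quaternion group Q_8.)

u4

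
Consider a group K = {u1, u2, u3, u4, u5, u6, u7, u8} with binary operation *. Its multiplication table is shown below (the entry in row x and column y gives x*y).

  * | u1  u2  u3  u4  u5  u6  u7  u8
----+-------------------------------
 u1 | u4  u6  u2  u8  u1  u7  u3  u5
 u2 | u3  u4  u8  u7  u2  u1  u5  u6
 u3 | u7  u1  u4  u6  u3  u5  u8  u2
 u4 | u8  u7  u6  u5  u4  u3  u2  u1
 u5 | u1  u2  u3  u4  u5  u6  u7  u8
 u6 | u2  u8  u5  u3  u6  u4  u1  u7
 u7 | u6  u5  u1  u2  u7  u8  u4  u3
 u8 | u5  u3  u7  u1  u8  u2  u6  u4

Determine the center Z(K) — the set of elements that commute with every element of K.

{u4, u5}

An element z is central iff its row equals its column in the table.
For u7: u7*u6 = u8 ≠ u1 = u6*u7, so u7 ∉ Z.
Checking each element this way leaves Z(K) = {u4, u5}.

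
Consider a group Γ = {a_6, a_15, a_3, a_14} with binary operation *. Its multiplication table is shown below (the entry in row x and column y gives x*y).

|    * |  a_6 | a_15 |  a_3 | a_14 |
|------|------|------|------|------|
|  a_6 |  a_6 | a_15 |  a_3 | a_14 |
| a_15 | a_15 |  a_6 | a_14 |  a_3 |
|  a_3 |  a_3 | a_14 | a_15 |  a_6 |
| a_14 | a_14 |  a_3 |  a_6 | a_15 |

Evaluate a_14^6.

a_15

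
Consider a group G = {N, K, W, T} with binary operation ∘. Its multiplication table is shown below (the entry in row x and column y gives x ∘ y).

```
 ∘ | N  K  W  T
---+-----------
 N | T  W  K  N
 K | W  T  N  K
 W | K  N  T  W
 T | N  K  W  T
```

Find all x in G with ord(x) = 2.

{K, N, W}

Identity is T. Compute the order of each non-identity element by repeated multiplication:
  N: N → T  (order 2)
  K: K → T  (order 2)
  W: W → T  (order 2)
Elements of order 2: {K, N, W}.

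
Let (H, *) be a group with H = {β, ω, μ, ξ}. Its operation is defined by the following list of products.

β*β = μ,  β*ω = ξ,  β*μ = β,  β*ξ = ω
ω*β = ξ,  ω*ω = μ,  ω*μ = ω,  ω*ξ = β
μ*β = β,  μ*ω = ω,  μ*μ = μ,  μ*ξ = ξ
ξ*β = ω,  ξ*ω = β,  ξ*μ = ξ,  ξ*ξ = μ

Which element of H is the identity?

μ

The identity e satisfies e*x = x for all x, so its row in the table reproduces the column headers.
Row μ reads: β, ω, μ, ξ — exactly the header order. So μ is the identity.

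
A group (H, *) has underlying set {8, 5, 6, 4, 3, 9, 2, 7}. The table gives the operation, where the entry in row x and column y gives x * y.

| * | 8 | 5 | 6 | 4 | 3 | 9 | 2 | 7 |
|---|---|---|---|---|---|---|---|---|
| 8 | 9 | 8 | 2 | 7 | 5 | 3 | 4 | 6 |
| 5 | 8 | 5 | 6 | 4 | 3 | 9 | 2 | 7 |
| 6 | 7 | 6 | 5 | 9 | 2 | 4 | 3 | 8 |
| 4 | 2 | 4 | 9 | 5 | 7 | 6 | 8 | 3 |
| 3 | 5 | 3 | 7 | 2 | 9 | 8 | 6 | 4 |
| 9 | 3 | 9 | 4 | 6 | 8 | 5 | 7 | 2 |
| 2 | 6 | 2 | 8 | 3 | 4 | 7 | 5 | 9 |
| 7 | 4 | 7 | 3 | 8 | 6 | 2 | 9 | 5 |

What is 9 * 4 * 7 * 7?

9 * 4 = 6
6 * 7 = 8
8 * 7 = 6

6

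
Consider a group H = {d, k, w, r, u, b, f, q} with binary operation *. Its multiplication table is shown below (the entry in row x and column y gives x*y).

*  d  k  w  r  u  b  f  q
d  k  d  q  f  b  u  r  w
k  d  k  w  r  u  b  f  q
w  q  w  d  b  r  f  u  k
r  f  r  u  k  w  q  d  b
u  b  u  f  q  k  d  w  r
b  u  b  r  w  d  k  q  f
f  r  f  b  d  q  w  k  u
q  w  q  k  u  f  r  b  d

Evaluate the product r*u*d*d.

r*u = w
w*d = q
q*d = w

w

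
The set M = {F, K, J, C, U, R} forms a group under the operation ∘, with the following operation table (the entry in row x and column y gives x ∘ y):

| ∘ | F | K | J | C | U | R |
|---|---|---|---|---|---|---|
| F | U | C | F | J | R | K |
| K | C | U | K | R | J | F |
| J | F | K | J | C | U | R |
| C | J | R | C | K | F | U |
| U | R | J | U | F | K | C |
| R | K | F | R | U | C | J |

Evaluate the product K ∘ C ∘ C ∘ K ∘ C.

K ∘ C = R
R ∘ C = U
U ∘ K = J
J ∘ C = C
(Structurally, M here is isomorphic to the cyclic group Z_6.)

C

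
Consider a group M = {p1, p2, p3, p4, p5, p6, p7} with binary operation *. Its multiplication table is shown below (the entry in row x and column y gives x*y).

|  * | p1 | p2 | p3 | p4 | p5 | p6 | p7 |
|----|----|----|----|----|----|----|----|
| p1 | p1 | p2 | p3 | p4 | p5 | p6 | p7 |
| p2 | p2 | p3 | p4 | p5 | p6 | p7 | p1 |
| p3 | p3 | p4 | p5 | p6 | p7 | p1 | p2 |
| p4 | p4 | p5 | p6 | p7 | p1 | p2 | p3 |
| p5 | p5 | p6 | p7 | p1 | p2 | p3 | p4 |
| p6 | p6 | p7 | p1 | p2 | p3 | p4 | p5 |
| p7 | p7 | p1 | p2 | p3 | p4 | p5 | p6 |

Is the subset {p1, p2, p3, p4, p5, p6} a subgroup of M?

No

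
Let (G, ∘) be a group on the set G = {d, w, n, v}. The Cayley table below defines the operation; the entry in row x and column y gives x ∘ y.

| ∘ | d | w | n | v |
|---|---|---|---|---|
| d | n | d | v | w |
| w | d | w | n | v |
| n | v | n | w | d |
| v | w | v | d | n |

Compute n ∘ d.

Read row n, column d: n ∘ d = v.

v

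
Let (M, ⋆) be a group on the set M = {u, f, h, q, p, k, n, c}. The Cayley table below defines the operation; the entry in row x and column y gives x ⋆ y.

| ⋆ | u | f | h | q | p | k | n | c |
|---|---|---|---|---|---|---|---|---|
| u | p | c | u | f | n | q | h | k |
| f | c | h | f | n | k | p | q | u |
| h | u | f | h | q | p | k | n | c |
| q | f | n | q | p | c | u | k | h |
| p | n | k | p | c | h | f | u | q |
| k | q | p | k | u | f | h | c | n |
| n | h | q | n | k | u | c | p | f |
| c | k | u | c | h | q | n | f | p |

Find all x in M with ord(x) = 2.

{f, k, p}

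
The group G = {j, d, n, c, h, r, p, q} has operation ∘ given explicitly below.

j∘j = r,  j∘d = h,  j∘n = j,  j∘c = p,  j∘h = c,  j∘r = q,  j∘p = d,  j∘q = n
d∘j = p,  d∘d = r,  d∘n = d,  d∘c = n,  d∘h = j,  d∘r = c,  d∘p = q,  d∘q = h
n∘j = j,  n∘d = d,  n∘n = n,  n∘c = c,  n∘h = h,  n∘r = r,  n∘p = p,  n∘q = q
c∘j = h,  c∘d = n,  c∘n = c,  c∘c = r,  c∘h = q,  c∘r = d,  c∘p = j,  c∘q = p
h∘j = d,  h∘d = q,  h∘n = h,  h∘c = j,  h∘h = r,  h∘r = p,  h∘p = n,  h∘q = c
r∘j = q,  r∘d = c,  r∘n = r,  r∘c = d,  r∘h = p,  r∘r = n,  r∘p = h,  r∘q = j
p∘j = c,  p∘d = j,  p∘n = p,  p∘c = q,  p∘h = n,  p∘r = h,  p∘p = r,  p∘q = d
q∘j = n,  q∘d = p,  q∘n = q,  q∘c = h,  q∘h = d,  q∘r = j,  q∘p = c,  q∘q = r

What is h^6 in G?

r

h^1 = h
h^2 = h ∘ h = r
h^3 = r ∘ h = p
h^4 = p ∘ h = n
h^5 = n ∘ h = h
h^6 = h ∘ h = r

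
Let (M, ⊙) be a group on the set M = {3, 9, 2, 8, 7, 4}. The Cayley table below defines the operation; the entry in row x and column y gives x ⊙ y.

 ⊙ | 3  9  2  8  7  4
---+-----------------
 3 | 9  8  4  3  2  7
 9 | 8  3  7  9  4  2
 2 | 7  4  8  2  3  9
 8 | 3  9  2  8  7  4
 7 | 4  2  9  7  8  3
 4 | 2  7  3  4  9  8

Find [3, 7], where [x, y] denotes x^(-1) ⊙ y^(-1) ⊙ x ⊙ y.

3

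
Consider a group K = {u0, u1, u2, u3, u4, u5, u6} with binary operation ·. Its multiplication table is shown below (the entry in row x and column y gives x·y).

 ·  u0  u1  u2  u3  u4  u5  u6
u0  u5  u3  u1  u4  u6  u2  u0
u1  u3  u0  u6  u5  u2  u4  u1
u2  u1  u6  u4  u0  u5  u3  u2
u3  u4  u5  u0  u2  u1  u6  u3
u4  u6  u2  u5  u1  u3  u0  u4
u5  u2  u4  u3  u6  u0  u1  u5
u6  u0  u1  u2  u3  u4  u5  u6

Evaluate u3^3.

u3^1 = u3
u3^2 = u3·u3 = u2
u3^3 = u2·u3 = u0

u0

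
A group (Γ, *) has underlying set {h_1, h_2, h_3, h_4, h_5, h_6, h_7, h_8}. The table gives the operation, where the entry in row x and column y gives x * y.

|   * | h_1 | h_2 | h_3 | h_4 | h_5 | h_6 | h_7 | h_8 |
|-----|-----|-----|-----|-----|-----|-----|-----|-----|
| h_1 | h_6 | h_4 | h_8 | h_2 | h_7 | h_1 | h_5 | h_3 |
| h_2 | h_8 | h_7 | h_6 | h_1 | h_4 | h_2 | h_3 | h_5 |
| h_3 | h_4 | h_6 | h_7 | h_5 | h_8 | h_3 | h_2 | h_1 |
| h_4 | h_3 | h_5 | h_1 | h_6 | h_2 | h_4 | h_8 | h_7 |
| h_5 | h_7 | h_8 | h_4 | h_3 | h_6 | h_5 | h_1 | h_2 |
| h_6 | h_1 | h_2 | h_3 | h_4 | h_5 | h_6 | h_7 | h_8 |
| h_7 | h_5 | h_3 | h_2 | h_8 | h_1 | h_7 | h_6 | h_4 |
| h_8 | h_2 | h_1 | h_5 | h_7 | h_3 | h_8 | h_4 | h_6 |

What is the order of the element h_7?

2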